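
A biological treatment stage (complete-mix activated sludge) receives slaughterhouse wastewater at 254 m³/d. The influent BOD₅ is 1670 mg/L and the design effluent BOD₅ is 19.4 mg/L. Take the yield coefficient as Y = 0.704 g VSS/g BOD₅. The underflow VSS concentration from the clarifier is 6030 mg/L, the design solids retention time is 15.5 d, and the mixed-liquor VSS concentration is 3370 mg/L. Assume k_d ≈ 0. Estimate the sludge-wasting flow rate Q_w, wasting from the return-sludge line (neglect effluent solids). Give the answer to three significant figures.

Biomass mass balance (decay neglected): V·X = Y·Q·(S₀ − S)·θ_c, so V = 0.704 × 254 × (1670 − 19.4) × 15.5 / 3370 = 1358 m³.
θ_c = V·X/(Q_w·X_r) when wasting from the recycle, so Q_w = V·X/(θ_c·X_r) = 1358 × 3370 / (15.5 × 6030) = 48.95 m³/d.

Q_w ≈ 48.9 m³/d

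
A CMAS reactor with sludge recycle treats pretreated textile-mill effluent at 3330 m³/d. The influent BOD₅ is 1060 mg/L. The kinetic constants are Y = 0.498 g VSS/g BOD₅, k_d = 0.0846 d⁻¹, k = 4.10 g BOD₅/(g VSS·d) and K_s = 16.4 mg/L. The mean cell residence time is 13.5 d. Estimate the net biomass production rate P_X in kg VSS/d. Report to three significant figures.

From the Monod/SRT balance for a CMAS, S = K_s·(1+k_d θ_c)/[θ_c·(Y k − k_d) − 1] = 16.4 × (1 + 0.0846 × 13.5) / [13.5 × (0.498 × 4.10 − 0.0846) − 1] = 35.13 / 25.42 = 1.382 mg/L.
Observed yield with endogenous decay: Y_obs = Y / (1 + k_d·θ_c) = 0.498 / (1 + 0.0846 × 13.5) = 0.498 / 2.142 = 0.2325 g VSS/g BOD₅.
Mass of BOD₅ removed per day: Q(S₀ − S) = 3330 × 1059 g/m³ = 3525 kg/d.
Biomass produced: P_X = Y_obs·Q·ΔS = 0.2325 × 3525 ≈ 819.5 kg VSS/d.

P_X ≈ 820 kg VSS/d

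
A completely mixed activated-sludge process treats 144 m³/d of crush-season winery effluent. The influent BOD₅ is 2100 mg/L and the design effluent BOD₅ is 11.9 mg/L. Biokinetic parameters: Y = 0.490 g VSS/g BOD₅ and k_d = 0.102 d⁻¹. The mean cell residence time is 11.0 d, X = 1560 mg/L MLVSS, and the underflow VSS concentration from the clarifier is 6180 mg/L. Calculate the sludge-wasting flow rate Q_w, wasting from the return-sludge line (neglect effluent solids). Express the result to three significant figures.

From the SRT design equation V = Y Q (S₀−S) θ_c / [X (1 + k_d θ_c)] = 0.490 × 144 × (2100 − 11.9) × 11.0 / [1560 × (1 + 0.102 × 11.0)] = 1.62×10^6 / 3310 = 489.6 m³.
Wasting from the return line (neglecting effluent solids): Q_w = V·X / (θ_c·X_r) = 489.6 × 1560 / (11.0 × 6180) = 11.24 m³/d.

Q_w ≈ 11.2 m³/d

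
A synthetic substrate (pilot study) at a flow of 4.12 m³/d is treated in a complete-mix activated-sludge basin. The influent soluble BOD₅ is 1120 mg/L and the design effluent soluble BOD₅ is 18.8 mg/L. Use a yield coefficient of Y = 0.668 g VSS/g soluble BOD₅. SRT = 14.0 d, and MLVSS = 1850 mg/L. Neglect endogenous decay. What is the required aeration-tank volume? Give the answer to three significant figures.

V ≈ 22.9 m³

Biomass mass balance (decay neglected): V·X = Y·Q·(S₀ − S)·θ_c, so V = 0.668 × 4.12 × (1120 − 18.8) × 14.0 / 1850 = 22.93 m³.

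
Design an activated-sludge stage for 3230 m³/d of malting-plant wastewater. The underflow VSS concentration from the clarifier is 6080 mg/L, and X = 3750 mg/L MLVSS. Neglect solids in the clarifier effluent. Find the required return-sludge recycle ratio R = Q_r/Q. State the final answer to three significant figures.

R ≈ 1.61

R = Q_r/Q = X/(X_r − X) = 3750 / (6080 − 3750) = 1.609.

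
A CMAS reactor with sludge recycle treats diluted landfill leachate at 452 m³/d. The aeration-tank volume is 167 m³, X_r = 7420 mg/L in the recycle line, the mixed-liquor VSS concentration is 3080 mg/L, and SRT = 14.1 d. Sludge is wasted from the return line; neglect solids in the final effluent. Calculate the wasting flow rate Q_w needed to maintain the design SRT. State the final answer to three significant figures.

Q_w ≈ 4.92 m³/d

Q_w = (V·X)/(θ_c X_r) = 167.0 × 3080 / (14.1 × 7420) = 4.916 m³/d.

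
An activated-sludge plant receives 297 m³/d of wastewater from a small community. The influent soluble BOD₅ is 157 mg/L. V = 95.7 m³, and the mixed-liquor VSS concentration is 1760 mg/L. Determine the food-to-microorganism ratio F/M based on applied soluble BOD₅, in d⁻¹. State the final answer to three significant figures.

F/M = applied load / biomass = Q·S₀/(V·X) = 297 × 157 / (95.70 × 1760) = 0.2768 d⁻¹.

F/M ≈ 0.277 d⁻¹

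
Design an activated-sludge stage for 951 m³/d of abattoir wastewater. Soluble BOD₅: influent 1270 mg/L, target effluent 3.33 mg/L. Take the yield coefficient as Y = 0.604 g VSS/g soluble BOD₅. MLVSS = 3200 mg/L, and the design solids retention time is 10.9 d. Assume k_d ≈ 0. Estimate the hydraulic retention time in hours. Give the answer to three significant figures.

Biomass mass balance (decay neglected): V·X = Y·Q·(S₀ − S)·θ_c, so V = 0.604 × 951 × (1270 − 3.33) × 10.9 / 3200 = 2478 m³.
HRT = V/Q = 2478 m³ / 951 m³·d⁻¹ = 2.606 d × 24 = 62.54 h.

τ ≈ 62.5 h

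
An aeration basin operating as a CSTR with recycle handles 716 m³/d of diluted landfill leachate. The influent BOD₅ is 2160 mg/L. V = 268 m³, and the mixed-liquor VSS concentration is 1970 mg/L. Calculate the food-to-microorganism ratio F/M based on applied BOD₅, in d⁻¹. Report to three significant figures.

F/M ≈ 2.93 d⁻¹

Food-to-microorganism ratio F/M = Q S₀ / (V X) = 716 × 2160 / (268.0 × 1970) = 2.929 d⁻¹.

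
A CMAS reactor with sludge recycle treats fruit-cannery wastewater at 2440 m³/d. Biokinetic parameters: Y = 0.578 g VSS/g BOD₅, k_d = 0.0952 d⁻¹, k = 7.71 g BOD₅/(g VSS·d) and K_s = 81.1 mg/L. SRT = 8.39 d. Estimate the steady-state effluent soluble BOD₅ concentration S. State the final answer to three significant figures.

S ≈ 4.10 mg/L

From the Monod/SRT balance for a CMAS, S = K_s·(1+k_d θ_c)/[θ_c·(Y k − k_d) − 1] = 81.1 × (1 + 0.0952 × 8.39) / [8.39 × (0.578 × 7.71 − 0.0952) − 1] = 145.9 / 35.59 = 4.099 mg/L.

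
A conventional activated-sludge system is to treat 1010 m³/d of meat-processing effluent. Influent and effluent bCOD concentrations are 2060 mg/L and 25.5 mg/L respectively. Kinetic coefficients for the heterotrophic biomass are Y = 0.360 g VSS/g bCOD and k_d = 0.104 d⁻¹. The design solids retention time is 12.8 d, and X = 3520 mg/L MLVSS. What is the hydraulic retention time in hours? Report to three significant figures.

From the SRT design equation V = Y Q (S₀−S) θ_c / [X (1 + k_d θ_c)] = 0.360 × 1010 × (2060 − 25.5) × 12.8 / [3520 × (1 + 0.104 × 12.8)] = 9.47×10^6 / 8206 = 1154 m³.
τ = V/Q = 1154/1010 = 1.142 d, or 27.42 h.

τ ≈ 27.4 h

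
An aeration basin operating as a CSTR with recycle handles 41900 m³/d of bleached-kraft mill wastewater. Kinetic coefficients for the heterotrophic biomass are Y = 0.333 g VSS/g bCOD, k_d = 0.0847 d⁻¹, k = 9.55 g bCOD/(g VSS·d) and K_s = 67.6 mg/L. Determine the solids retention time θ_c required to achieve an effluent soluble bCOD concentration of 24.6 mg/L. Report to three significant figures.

θ_c ≈ 1.31 d

Specific growth rate at S = 24.6 mg/L: μ = YkS/(K_s+S) = 0.333·9.55·24.6/(67.6+24.6) = 0.8485 d⁻¹.
1/θ_c = 0.8485 − 0.0847 = 0.7638 d⁻¹, so θ_c = 1.309 d.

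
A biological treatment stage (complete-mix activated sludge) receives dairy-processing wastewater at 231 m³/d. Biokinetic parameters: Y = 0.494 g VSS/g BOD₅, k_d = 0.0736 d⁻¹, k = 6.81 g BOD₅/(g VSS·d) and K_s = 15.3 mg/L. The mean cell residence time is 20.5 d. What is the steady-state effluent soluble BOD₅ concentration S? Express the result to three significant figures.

S ≈ 0.578 mg/L

Effluent substrate depends only on kinetics and SRT: S = K_s(1 + k_d θ_c) / [θ_c(Yk − k_d) − 1] = 15.3 × (1 + 0.0736 × 20.5) / [20.5 × (0.494 × 6.81 − 0.0736) − 1] = 38.38 / 66.46 = 0.5776 mg/L.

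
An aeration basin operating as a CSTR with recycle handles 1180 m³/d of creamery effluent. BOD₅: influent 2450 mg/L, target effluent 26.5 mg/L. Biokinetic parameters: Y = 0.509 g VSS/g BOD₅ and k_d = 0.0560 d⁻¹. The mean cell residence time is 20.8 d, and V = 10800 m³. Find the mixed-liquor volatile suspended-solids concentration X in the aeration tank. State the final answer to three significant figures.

X = Y·Q·ΔS·θ_c / [V·(1 + k_d θ_c)] = 0.509 × 1180 × (2450 − 26.5) × 20.8 / [10800 × (1 + 0.0560 × 20.8)] = 1295 mg/L.

X ≈ 1290 mg/L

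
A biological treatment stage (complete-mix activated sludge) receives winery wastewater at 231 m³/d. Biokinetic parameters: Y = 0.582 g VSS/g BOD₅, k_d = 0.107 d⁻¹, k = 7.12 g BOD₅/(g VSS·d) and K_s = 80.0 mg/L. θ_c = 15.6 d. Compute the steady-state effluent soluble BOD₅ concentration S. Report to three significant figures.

For a completely mixed reactor with recycle the Lawrence–McCarty relation gives S = K_s·(1 + k_d·θ_c) / [θ_c·(Y·k − k_d) − 1] = 80.0 × (1 + 0.107 × 15.6) / [15.6 × (0.582 × 7.12 − 0.107) − 1] = 213.5 / 61.97 = 3.446 mg/L.

S ≈ 3.45 mg/L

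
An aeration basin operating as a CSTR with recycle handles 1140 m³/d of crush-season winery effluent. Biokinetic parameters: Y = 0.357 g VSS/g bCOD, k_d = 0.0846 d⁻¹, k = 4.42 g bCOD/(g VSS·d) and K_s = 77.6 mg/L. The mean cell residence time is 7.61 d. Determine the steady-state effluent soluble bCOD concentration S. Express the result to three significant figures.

S ≈ 12.3 mg/L

For a completely mixed reactor with recycle the Lawrence–McCarty relation gives S = K_s·(1 + k_d·θ_c) / [θ_c·(Y·k − k_d) − 1] = 77.6 × (1 + 0.0846 × 7.61) / [7.61 × (0.357 × 4.42 − 0.0846) − 1] = 127.6 / 10.36 = 12.31 mg/L.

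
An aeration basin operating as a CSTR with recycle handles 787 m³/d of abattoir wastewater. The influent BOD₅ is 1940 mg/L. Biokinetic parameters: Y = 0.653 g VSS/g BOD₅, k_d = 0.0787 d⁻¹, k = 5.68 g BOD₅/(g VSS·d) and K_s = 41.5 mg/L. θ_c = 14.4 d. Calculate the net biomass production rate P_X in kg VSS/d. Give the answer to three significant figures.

P_X ≈ 467 kg VSS/d

From the Monod/SRT balance for a CMAS, S = K_s·(1+k_d θ_c)/[θ_c·(Y k − k_d) − 1] = 41.5 × (1 + 0.0787 × 14.4) / [14.4 × (0.653 × 5.68 − 0.0787) − 1] = 88.53 / 51.28 = 1.727 mg/L.
Y_obs = Y / (1 + k_d θ_c) = 0.653 / (1 + 0.0787 × 14.4) = 0.653 / 2.133 = 0.3061.
Mass of BOD₅ removed per day: Q(S₀ − S) = 787 × 1938 g/m³ = 1525 kg/d.
P_X = Y_obs · Q(S₀ − S) = 0.3061 × 1525 = 466.9 kg VSS/d.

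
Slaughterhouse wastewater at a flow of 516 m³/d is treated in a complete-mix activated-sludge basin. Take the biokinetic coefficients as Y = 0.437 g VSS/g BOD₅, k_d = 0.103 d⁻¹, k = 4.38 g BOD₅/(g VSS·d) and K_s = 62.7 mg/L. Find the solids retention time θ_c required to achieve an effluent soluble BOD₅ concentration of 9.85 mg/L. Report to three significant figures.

θ_c ≈ 6.37 d

At the target effluent, Y k S/(K_s+S) = 0.437×4.38×9.85/72.55 = 0.2599 d⁻¹.
Then 1/θ_c = μ − k_d = 0.2599 − 0.103 = 0.1569 d⁻¹, giving θ_c = 6.375 d.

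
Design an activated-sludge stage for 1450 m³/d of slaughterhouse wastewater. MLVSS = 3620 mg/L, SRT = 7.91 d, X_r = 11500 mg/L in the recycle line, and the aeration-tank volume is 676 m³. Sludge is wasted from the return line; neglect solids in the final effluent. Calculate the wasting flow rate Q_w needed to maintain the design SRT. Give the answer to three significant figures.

Wasting from the return line (neglecting effluent solids): Q_w = V·X / (θ_c·X_r) = 676.0 × 3620 / (7.91 × 11500) = 26.90 m³/d.

Q_w ≈ 26.9 m³/d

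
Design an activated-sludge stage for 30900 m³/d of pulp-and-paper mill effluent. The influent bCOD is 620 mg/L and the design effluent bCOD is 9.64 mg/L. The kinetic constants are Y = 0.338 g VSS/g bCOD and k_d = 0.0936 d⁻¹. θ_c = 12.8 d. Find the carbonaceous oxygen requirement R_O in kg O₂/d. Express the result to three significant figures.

Observed yield with endogenous decay: Y_obs = Y / (1 + k_d·θ_c) = 0.338 / (1 + 0.0936 × 12.8) = 0.338 / 2.198 = 0.1538 g VSS/g bCOD.
Mass of bCOD removed per day: Q(S₀ − S) = 30900 × 610.4 g/m³ = 18860 kg/d.
Biomass synthesised: P_X = Y_obs × 18860 = 2900 kg VSS/d.
Carbonaceous O₂ demand = substrate oxidised − cell-mass equivalent = 18860 − 1.42 × 2900 = 14742 kg O₂/d.

R_O ≈ 14700 kg O₂/d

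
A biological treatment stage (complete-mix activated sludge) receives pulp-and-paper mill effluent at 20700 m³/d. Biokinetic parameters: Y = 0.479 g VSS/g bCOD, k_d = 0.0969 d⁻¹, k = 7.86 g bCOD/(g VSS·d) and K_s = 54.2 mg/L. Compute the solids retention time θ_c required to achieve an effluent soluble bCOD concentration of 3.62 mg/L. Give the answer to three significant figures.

θ_c ≈ 7.20 d

Specific growth rate at S = 3.62 mg/L: μ = YkS/(K_s+S) = 0.479·7.86·3.62/(54.2+3.62) = 0.2357 d⁻¹.
1/θ_c = 0.2357 − 0.0969 = 0.1388 d⁻¹, so θ_c = 7.204 d.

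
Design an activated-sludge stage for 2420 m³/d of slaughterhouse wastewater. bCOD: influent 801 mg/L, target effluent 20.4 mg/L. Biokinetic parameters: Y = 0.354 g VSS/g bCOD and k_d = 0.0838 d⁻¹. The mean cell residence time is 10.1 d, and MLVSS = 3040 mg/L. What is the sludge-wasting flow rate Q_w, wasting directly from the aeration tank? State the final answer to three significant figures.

Rearranging the biomass balance for a CMAS with decay, V = Y·Q·ΔS·θ_c / [X·(1+k_d θ_c)] = 0.354 × 2420 × (801 − 20.4) × 10.1 / [3040 × (1 + 0.0838 × 10.1)] = 6.75×10^6 / 5613 = 1203 m³.
For wasting at MLVSS concentration, Q_w = V/θ_c = 1203/10.1 = 119.1 m³/d.

Q_w ≈ 119 m³/d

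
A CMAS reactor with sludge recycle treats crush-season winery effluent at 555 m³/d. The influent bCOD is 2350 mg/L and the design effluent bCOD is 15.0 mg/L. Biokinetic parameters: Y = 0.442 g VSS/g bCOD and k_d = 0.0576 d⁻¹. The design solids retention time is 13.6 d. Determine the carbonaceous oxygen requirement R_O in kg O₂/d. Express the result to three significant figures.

Y_obs = Y / (1 + k_d θ_c) = 0.442 / (1 + 0.0576 × 13.6) = 0.442 / 1.783 = 0.2478.
Q·(S₀ − S) = 555 × (2350 − 15.0) × 10⁻³ = 1296 kg/d removed.
Net sludge production P_X = 0.2478 × 1296 = 321.2 kg VSS/d.
R_O = Q·(S₀ − S) − 1.42·P_X = 1296 − 1.42 × 321.2 = 839.8 kg O₂/d.

R_O ≈ 840 kg O₂/d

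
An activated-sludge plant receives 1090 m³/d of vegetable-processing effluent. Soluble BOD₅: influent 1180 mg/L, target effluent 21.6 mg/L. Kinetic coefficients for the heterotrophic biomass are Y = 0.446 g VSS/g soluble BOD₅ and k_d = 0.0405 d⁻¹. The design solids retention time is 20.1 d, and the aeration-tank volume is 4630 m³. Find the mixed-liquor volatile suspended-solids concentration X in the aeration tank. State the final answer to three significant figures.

Solving the biomass balance for X: X = Y Q (S₀−S) θ_c / [V (1+k_d θ_c)] = 0.446 × 1090 × (1180 − 21.6) × 20.1 / [4630 × (1 + 0.0405 × 20.1)] = 1348 mg/L.

X ≈ 1350 mg/L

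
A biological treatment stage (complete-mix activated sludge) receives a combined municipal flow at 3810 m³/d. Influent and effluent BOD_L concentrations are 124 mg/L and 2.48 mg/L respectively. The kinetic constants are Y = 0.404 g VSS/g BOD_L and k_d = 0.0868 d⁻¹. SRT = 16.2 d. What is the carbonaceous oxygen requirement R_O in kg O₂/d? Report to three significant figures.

The observed yield is Y_obs = Y/(1 + k_d·θ_c) = 0.404 / (1 + 0.0868 × 16.2) = 0.404 / 2.406 = 0.1679 g VSS per g BOD_L removed.
ΔS = 124 − 2.48 = 121.5 mg/L, so the substrate removal rate is 3810 × 121.5/1000 = 463.0 kg BOD_L/d.
P_X = Y_obs·Q·(S₀ − S) = 0.1679 × 463.0 = 77.74 kg VSS/d.
Carbonaceous O₂ demand = substrate oxidised − cell-mass equivalent = 463.0 − 1.42 × 77.74 = 352.6 kg O₂/d.

R_O ≈ 353 kg O₂/d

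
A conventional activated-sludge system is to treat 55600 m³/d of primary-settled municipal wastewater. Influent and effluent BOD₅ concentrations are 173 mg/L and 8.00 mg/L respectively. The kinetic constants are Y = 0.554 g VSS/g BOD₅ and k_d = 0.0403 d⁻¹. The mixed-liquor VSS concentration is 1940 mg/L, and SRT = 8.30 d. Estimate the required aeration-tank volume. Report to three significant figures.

Rearranging the biomass balance for a CMAS with decay, V = Y·Q·ΔS·θ_c / [X·(1+k_d θ_c)] = 0.554 × 55600 × (173 − 8.00) × 8.30 / [1940 × (1 + 0.0403 × 8.30)] = 4.22×10^7 / 2589 = 16294 m³.

V ≈ 16300 m³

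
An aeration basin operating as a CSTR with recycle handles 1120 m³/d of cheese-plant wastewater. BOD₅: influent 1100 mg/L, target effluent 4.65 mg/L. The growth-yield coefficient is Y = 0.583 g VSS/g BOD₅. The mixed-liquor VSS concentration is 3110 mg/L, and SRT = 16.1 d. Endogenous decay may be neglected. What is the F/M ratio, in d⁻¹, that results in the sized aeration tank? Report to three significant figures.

Biomass mass balance (decay neglected): V·X = Y·Q·(S₀ − S)·θ_c, so V = 0.583 × 1120 × (1100 − 4.65) × 16.1 / 3110 = 3703 m³.
F/M = Q·S₀ / (V·X) = 1120 × 1100 / (3703 × 3110) = 0.1070 g BOD₅·(g VSS·d)⁻¹.

F/M ≈ 0.107 d⁻¹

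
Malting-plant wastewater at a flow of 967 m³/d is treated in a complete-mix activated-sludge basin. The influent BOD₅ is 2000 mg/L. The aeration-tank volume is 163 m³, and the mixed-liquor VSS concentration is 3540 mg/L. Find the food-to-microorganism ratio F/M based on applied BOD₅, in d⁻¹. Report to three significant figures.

F/M = applied load / biomass = Q·S₀/(V·X) = 967 × 2000 / (163.0 × 3540) = 3.352 d⁻¹.

F/M ≈ 3.35 d⁻¹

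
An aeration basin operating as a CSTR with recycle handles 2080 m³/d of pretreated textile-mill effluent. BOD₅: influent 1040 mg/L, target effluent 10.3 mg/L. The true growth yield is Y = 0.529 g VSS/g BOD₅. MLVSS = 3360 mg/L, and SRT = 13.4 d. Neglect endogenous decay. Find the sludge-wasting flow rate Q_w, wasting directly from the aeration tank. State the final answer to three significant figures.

Q_w ≈ 337 m³/d

Biomass mass balance (decay neglected): V·X = Y·Q·(S₀ − S)·θ_c, so V = 0.529 × 2080 × (1040 − 10.3) × 13.4 / 3360 = 4519 m³.
For wasting at MLVSS concentration, Q_w = V/θ_c = 4519/13.4 = 337.2 m³/d.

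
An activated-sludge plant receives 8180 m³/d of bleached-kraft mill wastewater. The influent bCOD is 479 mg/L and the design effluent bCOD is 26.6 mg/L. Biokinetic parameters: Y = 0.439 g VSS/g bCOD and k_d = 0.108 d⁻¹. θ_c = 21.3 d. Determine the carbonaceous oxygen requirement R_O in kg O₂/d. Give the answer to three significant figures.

The observed yield is Y_obs = Y/(1 + k_d·θ_c) = 0.439 / (1 + 0.108 × 21.3) = 0.439 / 3.300 = 0.1330 g VSS per g bCOD removed.
Substrate removed = Q·(S₀ − S) = 8180 m³/d × (479 − 26.6) g/m³ = 3.7×10^6 g/d = 3701 kg/d.
Biomass synthesised: P_X = Y_obs × 3701 = 492.2 kg VSS/d.
R_O = Q·ΔS − 1.42 P_X = 3701 − 699.0 = 3002 kg O₂/d.

R_O ≈ 3000 kg O₂/d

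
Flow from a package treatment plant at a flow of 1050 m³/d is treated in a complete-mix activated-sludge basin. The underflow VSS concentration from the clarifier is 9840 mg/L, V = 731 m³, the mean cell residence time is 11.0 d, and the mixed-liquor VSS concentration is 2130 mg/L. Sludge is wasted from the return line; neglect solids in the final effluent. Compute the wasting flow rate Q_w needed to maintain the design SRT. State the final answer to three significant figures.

Wasting from the return line (neglecting effluent solids): Q_w = V·X / (θ_c·X_r) = 731.0 × 2130 / (11.0 × 9840) = 14.38 m³/d.

Q_w ≈ 14.4 m³/d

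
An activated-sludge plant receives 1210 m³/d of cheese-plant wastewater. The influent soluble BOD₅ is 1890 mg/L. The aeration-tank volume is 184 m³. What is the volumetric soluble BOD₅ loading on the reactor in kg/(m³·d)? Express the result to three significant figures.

Volumetric loading L_v = Q·S₀ / V = 1210 × 1890 g/m³ / 184.0 m³ = 12429 g/(m³·d) = 12.43 kg soluble BOD₅/(m³·d).

L_v ≈ 12.4 kg soluble BOD₅/(m³·d)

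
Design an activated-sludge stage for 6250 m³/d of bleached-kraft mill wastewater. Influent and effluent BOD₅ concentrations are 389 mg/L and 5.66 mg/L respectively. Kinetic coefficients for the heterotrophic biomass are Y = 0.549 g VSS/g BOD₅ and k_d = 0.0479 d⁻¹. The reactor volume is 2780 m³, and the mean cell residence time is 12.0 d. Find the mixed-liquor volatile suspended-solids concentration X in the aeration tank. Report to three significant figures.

X = Y·Q·ΔS·θ_c / [V·(1 + k_d θ_c)] = 0.549 × 6250 × (389 − 5.66) × 12.0 / [2780 × (1 + 0.0479 × 12.0)] = 3605 mg/L.

X ≈ 3610 mg/L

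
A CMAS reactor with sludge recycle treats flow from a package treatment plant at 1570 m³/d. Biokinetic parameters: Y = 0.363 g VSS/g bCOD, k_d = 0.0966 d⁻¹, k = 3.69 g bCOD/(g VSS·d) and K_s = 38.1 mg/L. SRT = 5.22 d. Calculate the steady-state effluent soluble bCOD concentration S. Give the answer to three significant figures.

S ≈ 10.4 mg/L

From the Monod/SRT balance for a CMAS, S = K_s·(1+k_d θ_c)/[θ_c·(Y k − k_d) − 1] = 38.1 × (1 + 0.0966 × 5.22) / [5.22 × (0.363 × 3.69 − 0.0966) − 1] = 57.31 / 5.488 = 10.44 mg/L.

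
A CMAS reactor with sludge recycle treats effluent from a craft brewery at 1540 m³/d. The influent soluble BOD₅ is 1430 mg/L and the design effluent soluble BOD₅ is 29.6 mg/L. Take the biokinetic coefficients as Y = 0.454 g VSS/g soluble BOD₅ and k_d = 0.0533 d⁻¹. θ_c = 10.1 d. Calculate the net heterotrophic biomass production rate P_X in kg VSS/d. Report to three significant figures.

The observed yield is Y_obs = Y/(1 + k_d·θ_c) = 0.454 / (1 + 0.0533 × 10.1) = 0.454 / 1.538 = 0.2951 g VSS per g soluble BOD₅ removed.
ΔS = 1430 − 29.6 = 1400 mg/L, so the substrate removal rate is 1540 × 1400/1000 = 2157 kg soluble BOD₅/d.
P_X = Y_obs · Q(S₀ − S) = 0.2951 × 2157 = 636.5 kg VSS/d.

P_X ≈ 636 kg VSS/d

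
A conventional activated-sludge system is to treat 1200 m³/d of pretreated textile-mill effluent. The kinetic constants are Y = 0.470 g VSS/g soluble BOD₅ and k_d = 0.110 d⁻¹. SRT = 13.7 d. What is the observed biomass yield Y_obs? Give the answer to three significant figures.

Observed yield with endogenous decay: Y_obs = Y / (1 + k_d·θ_c) = 0.470 / (1 + 0.110 × 13.7) = 0.470 / 2.507 = 0.1875 g VSS/g soluble BOD₅.

Y_obs ≈ 0.187 g VSS/g soluble BOD₅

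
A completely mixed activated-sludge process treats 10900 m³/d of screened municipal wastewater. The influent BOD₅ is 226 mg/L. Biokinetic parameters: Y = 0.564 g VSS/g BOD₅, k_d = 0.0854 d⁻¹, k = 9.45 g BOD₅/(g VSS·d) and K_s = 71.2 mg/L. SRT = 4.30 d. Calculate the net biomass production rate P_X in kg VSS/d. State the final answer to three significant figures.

P_X ≈ 996 kg VSS/d

Effluent substrate depends only on kinetics and SRT: S = K_s(1 + k_d θ_c) / [θ_c(Yk − k_d) − 1] = 71.2 × (1 + 0.0854 × 4.30) / [4.30 × (0.564 × 9.45 − 0.0854) − 1] = 97.35 / 21.55 = 4.517 mg/L.
Observed yield with endogenous decay: Y_obs = Y / (1 + k_d·θ_c) = 0.564 / (1 + 0.0854 × 4.30) = 0.564 / 1.367 = 0.4125 g VSS/g BOD₅.
Substrate removed = Q·(S₀ − S) = 10900 m³/d × (226 − 4.52) g/m³ = 2.41×10^6 g/d = 2414 kg/d.
Biomass produced: P_X = Y_obs·Q·ΔS = 0.4125 × 2414 ≈ 995.9 kg VSS/d.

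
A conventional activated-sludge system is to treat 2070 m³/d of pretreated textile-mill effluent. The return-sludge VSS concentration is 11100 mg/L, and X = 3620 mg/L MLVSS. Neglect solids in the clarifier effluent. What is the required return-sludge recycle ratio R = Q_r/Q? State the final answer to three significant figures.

R = Q_r/Q = X/(X_r − X) = 3620 / (11100 − 3620) = 0.4840.

R ≈ 0.484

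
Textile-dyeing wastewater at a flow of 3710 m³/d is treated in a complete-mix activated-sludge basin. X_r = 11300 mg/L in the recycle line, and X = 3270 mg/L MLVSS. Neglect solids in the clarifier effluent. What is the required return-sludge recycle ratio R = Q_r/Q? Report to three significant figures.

R = Q_r/Q = X/(X_r − X) = 3270 / (11300 − 3270) = 0.4072.

R ≈ 0.407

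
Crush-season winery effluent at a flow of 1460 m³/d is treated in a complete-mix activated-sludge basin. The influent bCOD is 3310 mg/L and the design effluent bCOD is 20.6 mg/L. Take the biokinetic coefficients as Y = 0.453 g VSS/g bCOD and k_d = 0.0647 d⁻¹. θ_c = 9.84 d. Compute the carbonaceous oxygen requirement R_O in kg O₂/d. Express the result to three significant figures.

Correct the yield for decay: Y_obs = Y/(1 + k_d θ_c) = 0.453 / (1 + 0.0647 × 9.84) = 0.453 / 1.637 = 0.2768.
Substrate removed = Q·(S₀ − S) = 1460 m³/d × (3310 − 20.6) g/m³ = 4.8×10^6 g/d = 4803 kg/d.
P_X = Y_obs·Q·(S₀ − S) = 0.2768 × 4803 = 1329 kg VSS/d.
R_O = Q·ΔS − 1.42 P_X = 4803 − 1888 = 2915 kg O₂/d.

R_O ≈ 2910 kg O₂/d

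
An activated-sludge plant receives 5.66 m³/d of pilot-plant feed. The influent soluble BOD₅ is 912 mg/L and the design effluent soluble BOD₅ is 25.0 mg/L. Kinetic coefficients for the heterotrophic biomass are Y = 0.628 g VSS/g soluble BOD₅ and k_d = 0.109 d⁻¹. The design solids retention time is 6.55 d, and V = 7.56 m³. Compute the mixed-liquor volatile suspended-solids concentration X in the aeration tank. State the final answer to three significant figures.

From V·X·(1 + k_d·θ_c) = Y·Q·(S₀ − S)·θ_c: X = 0.628 × 5.66 × (912 − 25.0) × 6.55 / [7.56 × (1 + 0.109 × 6.55)] = 1594 mg/L.

X ≈ 1590 mg/L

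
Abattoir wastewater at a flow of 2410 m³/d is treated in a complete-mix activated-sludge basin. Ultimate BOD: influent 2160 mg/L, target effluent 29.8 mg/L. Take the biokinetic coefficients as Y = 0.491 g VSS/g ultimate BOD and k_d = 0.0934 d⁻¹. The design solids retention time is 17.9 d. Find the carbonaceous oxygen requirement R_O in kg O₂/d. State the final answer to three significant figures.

Y_obs = Y / (1 + k_d θ_c) = 0.491 / (1 + 0.0934 × 17.9) = 0.491 / 2.672 = 0.1838.
Mass of ultimate BOD removed per day: Q(S₀ − S) = 2410 × 2130 g/m³ = 5134 kg/d.
P_X = Y_obs·Q·(S₀ − S) = 0.1838 × 5134 = 943.4 kg VSS/d.
R_O = Q·(S₀ − S) − 1.42·P_X = 5134 − 1.42 × 943.4 = 3794 kg O₂/d.

R_O ≈ 3790 kg O₂/d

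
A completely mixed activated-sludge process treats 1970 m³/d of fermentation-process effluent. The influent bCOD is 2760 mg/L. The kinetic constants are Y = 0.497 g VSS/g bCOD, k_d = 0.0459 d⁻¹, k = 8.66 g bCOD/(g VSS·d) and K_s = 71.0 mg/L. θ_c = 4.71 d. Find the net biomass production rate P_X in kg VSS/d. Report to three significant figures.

From the Monod/SRT balance for a CMAS, S = K_s·(1+k_d θ_c)/[θ_c·(Y k − k_d) − 1] = 71.0 × (1 + 0.0459 × 4.71) / [4.71 × (0.497 × 8.66 − 0.0459) − 1] = 86.35 / 19.06 = 4.531 mg/L.
The observed yield is Y_obs = Y/(1 + k_d·θ_c) = 0.497 / (1 + 0.0459 × 4.71) = 0.497 / 1.216 = 0.4087 g VSS per g bCOD removed.
Mass of bCOD removed per day: Q(S₀ − S) = 1970 × 2755 g/m³ = 5428 kg/d.
So the net sludge growth is P_X = 0.4087 × 5428 = 2218 kg VSS/d.

P_X ≈ 2220 kg VSS/d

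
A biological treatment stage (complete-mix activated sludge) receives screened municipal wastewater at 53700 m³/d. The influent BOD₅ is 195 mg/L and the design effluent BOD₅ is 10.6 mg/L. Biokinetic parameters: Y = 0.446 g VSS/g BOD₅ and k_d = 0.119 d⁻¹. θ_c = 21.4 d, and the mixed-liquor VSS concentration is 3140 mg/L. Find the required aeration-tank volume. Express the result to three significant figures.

V ≈ 8490 m³

Steady-state biomass mass balance: V·X·(1 + k_d·θ_c) = Y·Q·(S₀ − S)·θ_c, so V = 0.446 × 53700 × (195 − 10.6) × 21.4 / [3140 × (1 + 0.119 × 21.4)] = 9.45×10^7 / 11136 = 8487 m³.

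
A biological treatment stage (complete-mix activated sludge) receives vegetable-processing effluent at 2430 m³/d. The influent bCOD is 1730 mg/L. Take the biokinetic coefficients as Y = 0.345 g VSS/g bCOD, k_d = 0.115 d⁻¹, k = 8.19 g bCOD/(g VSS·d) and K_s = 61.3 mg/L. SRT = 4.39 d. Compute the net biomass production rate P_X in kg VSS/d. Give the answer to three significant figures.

P_X ≈ 959 kg VSS/d

From the Monod/SRT balance for a CMAS, S = K_s·(1+k_d θ_c)/[θ_c·(Y k − k_d) − 1] = 61.3 × (1 + 0.115 × 4.39) / [4.39 × (0.345 × 8.19 − 0.115) − 1] = 92.25 / 10.90 = 8.464 mg/L.
Correct the yield for decay: Y_obs = Y/(1 + k_d θ_c) = 0.345 / (1 + 0.115 × 4.39) = 0.345 / 1.505 = 0.2293.
ΔS = 1730 − 8.46 = 1722 mg/L, so the substrate removal rate is 2430 × 1722/1000 = 4183 kg bCOD/d.
Biomass produced: P_X = Y_obs·Q·ΔS = 0.2293 × 4183 ≈ 959.1 kg VSS/d.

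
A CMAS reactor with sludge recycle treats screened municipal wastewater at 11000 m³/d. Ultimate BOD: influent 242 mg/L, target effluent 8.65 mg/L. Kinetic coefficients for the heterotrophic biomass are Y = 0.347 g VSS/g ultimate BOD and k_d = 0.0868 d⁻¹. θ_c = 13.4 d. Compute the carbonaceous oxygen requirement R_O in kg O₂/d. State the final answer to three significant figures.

Observed yield with endogenous decay: Y_obs = Y / (1 + k_d·θ_c) = 0.347 / (1 + 0.0868 × 13.4) = 0.347 / 2.163 = 0.1604 g VSS/g ultimate BOD.
Substrate removed = Q·(S₀ − S) = 11000 m³/d × (242 − 8.65) g/m³ = 2.57×10^6 g/d = 2567 kg/d.
Biomass synthesised: P_X = Y_obs × 2567 = 411.8 kg VSS/d.
R_O = Q·(S₀ − S) − 1.42·P_X = 2567 − 1.42 × 411.8 = 1982 kg O₂/d.

R_O ≈ 1980 kg O₂/d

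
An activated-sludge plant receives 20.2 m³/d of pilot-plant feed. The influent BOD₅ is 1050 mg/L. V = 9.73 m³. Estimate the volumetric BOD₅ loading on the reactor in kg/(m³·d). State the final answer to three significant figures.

Applied BOD₅ load per unit volume = Q·S₀/V = (20.2 × 1050/1000)/9.730 = 2.180 kg BOD₅·m⁻³·d⁻¹.

L_v ≈ 2.18 kg BOD₅/(m³·d)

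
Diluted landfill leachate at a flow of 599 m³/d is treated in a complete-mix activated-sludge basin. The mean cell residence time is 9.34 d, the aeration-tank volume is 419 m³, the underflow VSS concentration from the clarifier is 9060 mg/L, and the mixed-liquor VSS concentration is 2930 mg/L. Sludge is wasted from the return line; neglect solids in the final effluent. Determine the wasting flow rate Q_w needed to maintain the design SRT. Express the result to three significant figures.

Q_w ≈ 14.5 m³/d

Q_w = (V·X)/(θ_c X_r) = 419.0 × 2930 / (9.34 × 9060) = 14.51 m³/d.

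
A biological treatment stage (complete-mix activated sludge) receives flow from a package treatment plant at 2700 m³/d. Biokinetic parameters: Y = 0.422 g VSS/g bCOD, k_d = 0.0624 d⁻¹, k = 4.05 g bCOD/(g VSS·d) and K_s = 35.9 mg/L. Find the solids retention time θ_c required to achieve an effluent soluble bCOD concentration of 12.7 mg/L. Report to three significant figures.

From 1/θ_c = Y·k·S/(K_s + S) − k_d: Y·k·S/(K_s+S) = 0.422 × 4.05 × 12.7 / (35.9 + 12.7) = 0.4466 d⁻¹.
1/θ_c = 0.4466 − 0.0624 = 0.3842 d⁻¹, so θ_c = 2.603 d.

θ_c ≈ 2.60 d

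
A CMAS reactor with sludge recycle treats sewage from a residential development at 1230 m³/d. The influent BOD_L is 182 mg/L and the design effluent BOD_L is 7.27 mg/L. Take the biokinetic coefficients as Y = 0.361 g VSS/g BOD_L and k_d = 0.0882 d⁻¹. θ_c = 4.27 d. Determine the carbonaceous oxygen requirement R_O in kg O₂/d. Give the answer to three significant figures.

Observed yield with endogenous decay: Y_obs = Y / (1 + k_d·θ_c) = 0.361 / (1 + 0.0882 × 4.27) = 0.361 / 1.377 = 0.2622 g VSS/g BOD_L.
ΔS = 182 − 7.27 = 174.7 mg/L, so the substrate removal rate is 1230 × 174.7/1000 = 214.9 kg BOD_L/d.
Net sludge production P_X = 0.2622 × 214.9 = 56.36 kg VSS/d.
R_O = Q·ΔS − 1.42 P_X = 214.9 − 80.03 = 134.9 kg O₂/d.

R_O ≈ 135 kg O₂/d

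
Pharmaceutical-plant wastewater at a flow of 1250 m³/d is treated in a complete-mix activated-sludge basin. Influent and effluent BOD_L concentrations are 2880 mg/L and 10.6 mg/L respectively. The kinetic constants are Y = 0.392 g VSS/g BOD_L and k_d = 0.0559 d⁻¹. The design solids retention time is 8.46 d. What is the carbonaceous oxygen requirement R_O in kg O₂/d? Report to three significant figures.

R_O ≈ 2230 kg O₂/d

Y_obs = Y / (1 + k_d θ_c) = 0.392 / (1 + 0.0559 × 8.46) = 0.392 / 1.473 = 0.2661.
ΔS = 2880 − 10.6 = 2869 mg/L, so the substrate removal rate is 1250 × 2869/1000 = 3587 kg BOD_L/d.
Net sludge production P_X = 0.2661 × 3587 = 954.6 kg VSS/d.
R_O = Q·ΔS − 1.42 P_X = 3587 − 1355 = 2231 kg O₂/d.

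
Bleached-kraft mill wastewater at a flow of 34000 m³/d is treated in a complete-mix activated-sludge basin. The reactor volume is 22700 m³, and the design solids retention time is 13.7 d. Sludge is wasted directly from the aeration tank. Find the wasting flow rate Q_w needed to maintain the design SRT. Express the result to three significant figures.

Q_w ≈ 1660 m³/d

Wasting from the aeration tank: Q_w = V / θ_c = 22700 / 13.7 = 1657 m³/d.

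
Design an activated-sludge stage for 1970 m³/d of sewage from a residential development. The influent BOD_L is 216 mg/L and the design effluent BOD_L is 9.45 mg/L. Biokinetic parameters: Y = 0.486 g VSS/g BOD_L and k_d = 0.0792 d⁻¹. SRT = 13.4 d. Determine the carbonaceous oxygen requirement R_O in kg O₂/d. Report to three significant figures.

Y_obs = Y / (1 + k_d θ_c) = 0.486 / (1 + 0.0792 × 13.4) = 0.486 / 2.061 = 0.2358.
ΔS = 216 − 9.45 = 206.6 mg/L, so the substrate removal rate is 1970 × 206.6/1000 = 406.9 kg BOD_L/d.
Net sludge production P_X = 0.2358 × 406.9 = 95.94 kg VSS/d.
R_O = Q·(S₀ − S) − 1.42·P_X = 406.9 − 1.42 × 95.94 = 270.7 kg O₂/d.

R_O ≈ 271 kg O₂/d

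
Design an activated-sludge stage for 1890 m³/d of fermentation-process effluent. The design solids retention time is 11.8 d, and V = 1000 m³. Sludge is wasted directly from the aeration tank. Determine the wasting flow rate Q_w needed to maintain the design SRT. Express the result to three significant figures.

Q_w ≈ 84.7 m³/d

For wasting at MLVSS concentration, Q_w = V/θ_c = 1000/11.8 = 84.75 m³/d.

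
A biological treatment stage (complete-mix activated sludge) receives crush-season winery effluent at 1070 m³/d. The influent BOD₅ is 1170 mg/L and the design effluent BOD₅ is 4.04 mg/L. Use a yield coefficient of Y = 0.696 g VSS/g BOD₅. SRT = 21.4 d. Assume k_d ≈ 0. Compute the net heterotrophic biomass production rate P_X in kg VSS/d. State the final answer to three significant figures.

P_X ≈ 868 kg VSS/d

No decay correction is needed, so Y_obs = Y = 0.696.
Mass of BOD₅ removed per day: Q(S₀ − S) = 1070 × 1166 g/m³ = 1248 kg/d.
Biomass produced: P_X = Y_obs·Q·ΔS = 0.6960 × 1248 ≈ 868.3 kg VSS/d.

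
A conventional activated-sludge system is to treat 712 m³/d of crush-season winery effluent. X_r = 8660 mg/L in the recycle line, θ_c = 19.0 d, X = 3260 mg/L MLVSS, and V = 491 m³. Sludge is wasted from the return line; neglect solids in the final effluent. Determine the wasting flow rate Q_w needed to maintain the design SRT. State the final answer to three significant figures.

Wasting from the return line (neglecting effluent solids): Q_w = V·X / (θ_c·X_r) = 491.0 × 3260 / (19.0 × 8660) = 9.728 m³/d.

Q_w ≈ 9.73 m³/d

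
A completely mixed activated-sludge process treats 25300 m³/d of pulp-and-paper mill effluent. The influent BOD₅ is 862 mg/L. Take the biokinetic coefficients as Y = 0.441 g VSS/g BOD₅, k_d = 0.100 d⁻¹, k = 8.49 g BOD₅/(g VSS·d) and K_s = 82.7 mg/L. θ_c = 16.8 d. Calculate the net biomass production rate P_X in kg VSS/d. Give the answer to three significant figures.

For a completely mixed reactor with recycle the Lawrence–McCarty relation gives S = K_s·(1 + k_d·θ_c) / [θ_c·(Y·k − k_d) − 1] = 82.7 × (1 + 0.100 × 16.8) / [16.8 × (0.441 × 8.49 − 0.100) − 1] = 221.6 / 60.22 = 3.680 mg/L.
Correct the yield for decay: Y_obs = Y/(1 + k_d θ_c) = 0.441 / (1 + 0.100 × 16.8) = 0.441 / 2.680 = 0.1646.
Q·(S₀ − S) = 25300 × (862 − 3.68) × 10⁻³ = 21715 kg/d removed.
So the net sludge growth is P_X = 0.1646 × 21715 = 3573 kg VSS/d.

P_X ≈ 3570 kg VSS/d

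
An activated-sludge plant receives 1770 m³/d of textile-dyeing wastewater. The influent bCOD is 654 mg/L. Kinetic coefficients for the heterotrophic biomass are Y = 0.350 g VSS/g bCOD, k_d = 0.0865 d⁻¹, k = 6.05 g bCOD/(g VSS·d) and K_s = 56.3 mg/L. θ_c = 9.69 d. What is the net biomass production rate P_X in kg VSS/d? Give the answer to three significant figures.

From the Monod/SRT balance for a CMAS, S = K_s·(1+k_d θ_c)/[θ_c·(Y k − k_d) − 1] = 56.3 × (1 + 0.0865 × 9.69) / [9.69 × (0.350 × 6.05 − 0.0865) − 1] = 103.5 / 18.68 = 5.540 mg/L.
The observed yield is Y_obs = Y/(1 + k_d·θ_c) = 0.350 / (1 + 0.0865 × 9.69) = 0.350 / 1.838 = 0.1904 g VSS per g bCOD removed.
Mass of bCOD removed per day: Q(S₀ − S) = 1770 × 648.5 g/m³ = 1148 kg/d.
So the net sludge growth is P_X = 0.1904 × 1148 = 218.5 kg VSS/d.

P_X ≈ 219 kg VSS/d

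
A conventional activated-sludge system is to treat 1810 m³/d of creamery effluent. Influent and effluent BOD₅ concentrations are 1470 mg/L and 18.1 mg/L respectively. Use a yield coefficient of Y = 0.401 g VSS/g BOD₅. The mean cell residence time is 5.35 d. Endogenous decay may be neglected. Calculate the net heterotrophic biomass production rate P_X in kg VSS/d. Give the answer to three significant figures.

With endogenous decay neglected, the observed yield equals the true yield: Y_obs = Y = 0.401 g VSS/g BOD₅.
Mass of BOD₅ removed per day: Q(S₀ − S) = 1810 × 1452 g/m³ = 2628 kg/d.
So the net sludge growth is P_X = 0.4010 × 2628 = 1054 kg VSS/d.

P_X ≈ 1050 kg VSS/d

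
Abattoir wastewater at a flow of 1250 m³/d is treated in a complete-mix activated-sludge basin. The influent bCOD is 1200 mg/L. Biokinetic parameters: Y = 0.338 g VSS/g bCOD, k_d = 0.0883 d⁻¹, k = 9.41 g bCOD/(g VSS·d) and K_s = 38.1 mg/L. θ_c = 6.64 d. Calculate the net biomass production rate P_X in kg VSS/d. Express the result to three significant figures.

P_X ≈ 319 kg VSS/d

Effluent substrate depends only on kinetics and SRT: S = K_s(1 + k_d θ_c) / [θ_c(Yk − k_d) − 1] = 38.1 × (1 + 0.0883 × 6.64) / [6.64 × (0.338 × 9.41 − 0.0883) − 1] = 60.44 / 19.53 = 3.094 mg/L.
Observed yield with endogenous decay: Y_obs = Y / (1 + k_d·θ_c) = 0.338 / (1 + 0.0883 × 6.64) = 0.338 / 1.586 = 0.2131 g VSS/g bCOD.
ΔS = 1200 − 3.09 = 1197 mg/L, so the substrate removal rate is 1250 × 1197/1000 = 1496 kg bCOD/d.
So the net sludge growth is P_X = 0.2131 × 1496 = 318.8 kg VSS/d.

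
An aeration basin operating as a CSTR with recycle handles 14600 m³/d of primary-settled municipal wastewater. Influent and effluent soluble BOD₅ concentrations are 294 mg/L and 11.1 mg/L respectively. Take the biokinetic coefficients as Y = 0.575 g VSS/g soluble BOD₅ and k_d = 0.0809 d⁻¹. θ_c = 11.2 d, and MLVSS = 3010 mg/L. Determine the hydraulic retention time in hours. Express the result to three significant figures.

Steady-state biomass mass balance: V·X·(1 + k_d·θ_c) = Y·Q·(S₀ − S)·θ_c, so V = 0.575 × 14600 × (294 − 11.1) × 11.2 / [3010 × (1 + 0.0809 × 11.2)] = 2.66×10^7 / 5737 = 4636 m³.
Hydraulic retention time τ = V/Q = 4636 / 14600 = 0.3175 d = 7.621 h.

τ ≈ 7.62 h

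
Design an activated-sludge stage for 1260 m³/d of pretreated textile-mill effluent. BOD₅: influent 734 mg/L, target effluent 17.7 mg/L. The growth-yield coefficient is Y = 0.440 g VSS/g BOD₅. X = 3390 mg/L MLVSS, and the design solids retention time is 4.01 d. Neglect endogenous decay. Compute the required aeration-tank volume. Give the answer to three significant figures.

V ≈ 470 m³

With k_d = 0 the design equation reduces to V = Y Q (S₀−S) θ_c / X = 0.440 × 1260 × (734 − 17.7) × 4.01 / 3390 = 469.7 m³.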